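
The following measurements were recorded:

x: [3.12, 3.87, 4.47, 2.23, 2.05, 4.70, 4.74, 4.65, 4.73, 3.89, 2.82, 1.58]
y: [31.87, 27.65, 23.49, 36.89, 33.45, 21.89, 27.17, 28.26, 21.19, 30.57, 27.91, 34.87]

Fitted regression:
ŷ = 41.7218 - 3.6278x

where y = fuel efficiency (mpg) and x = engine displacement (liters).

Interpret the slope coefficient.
For each additional liter of engine displacement, predicted fuel efficiency decreases by approximately 3.6278 mpg.

β₁ = -3.6278 is the change in predicted fuel efficiency (mpg) per additional liter of engine displacement.

Interpretation:
- Engine displacement up by 1 liter → predicted fuel efficiency decreases by 3.6278 mpg
- The effect is assumed constant over the observed range of x (linearity)

(β₀ = 41.7218 is the fitted value at x = 0 and is not part of the slope interpretation.)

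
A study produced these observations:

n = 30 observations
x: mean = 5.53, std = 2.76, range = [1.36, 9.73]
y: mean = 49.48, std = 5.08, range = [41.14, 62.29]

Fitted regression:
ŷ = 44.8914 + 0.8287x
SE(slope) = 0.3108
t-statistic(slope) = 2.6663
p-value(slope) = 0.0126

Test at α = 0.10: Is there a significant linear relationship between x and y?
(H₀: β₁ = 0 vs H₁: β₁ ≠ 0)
p-value = 0.0126 < α = 0.10, so we reject H₀. The relationship is significant.

Hypothesis test for the slope coefficient:

H₀: β₁ = 0 (no linear relationship)
H₁: β₁ ≠ 0 (linear relationship exists)

Test statistic: t = β̂₁ / SE(β̂₁) = 0.8287 / 0.3108 = 2.6663

p = 0.0126: how often a slope estimate this far from 0 (in SE units) would arise by chance if β₁ were truly 0.

Decision rule: reject H₀ if p-value < α.
p-value = 0.0126 < α = 0.10 → reject H₀.

At α = 0.10 the data do provide convincing evidence of a nonzero slope.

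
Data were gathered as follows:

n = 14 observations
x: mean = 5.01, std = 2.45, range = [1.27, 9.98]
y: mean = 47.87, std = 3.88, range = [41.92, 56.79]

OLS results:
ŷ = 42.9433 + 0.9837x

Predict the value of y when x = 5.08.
ŷ = 47.9405

Plug x = 5.08 into the fitted line:

ŷ = 42.9433 + 0.9837 × 5.08
ŷ = 42.9433 + 4.9972
ŷ = 47.9405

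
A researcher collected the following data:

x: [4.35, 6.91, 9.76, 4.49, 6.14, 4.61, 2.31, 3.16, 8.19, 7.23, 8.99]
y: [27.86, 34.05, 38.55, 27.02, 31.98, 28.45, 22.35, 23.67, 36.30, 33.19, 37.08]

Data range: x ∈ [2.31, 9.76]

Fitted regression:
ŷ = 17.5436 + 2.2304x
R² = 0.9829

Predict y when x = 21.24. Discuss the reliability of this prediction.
The equation gives ŷ = 64.9173; however x = 21.24 is 11.48 units above the observed range, so this extrapolated value should not be trusted.

Prediction calculation:
ŷ = 17.5436 + 2.2304 × 21.24
ŷ = 64.9173

Reliability:
- Data range: x ∈ [2.31, 9.76]
- Prediction point: x = 21.24 is 11.48 units above the observed range → this is EXTRAPOLATION, not interpolation

Why that matters here:
- Real relationships often flatten, saturate, or turn nonlinear at extremes
- R² describes fit only over the sampled x values; it says nothing about behaviour beyond them

Report the number if required, but flag clearly that it is an extrapolation.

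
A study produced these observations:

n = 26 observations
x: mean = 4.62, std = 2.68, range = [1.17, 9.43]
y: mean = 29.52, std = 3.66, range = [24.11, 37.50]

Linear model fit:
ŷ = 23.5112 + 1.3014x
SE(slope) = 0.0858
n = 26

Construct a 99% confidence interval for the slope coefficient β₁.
The 99% CI for β₁ is (1.0614, 1.5414)

Confidence interval for the slope:

The 99% CI for β₁ is: β̂₁ ± t*(α/2, n-2) × SE(β̂₁)

Step 1: Find critical t-value
- Confidence level = 0.99
- Degrees of freedom = n - 2 = 26 - 2 = 24
- t*(α/2, 24) = 2.7969

Step 2: Calculate margin of error
Margin = 2.7969 × 0.0858 = 0.2400

Step 3: Construct interval
CI = 1.3014 ± 0.2400
CI = (1.0614, 1.5414)

Interpretation: We are 99% confident that the true slope β₁ lies between 1.0614 and 1.5414.
Both endpoints are positive, so the data support a genuinely positive slope at this confidence level.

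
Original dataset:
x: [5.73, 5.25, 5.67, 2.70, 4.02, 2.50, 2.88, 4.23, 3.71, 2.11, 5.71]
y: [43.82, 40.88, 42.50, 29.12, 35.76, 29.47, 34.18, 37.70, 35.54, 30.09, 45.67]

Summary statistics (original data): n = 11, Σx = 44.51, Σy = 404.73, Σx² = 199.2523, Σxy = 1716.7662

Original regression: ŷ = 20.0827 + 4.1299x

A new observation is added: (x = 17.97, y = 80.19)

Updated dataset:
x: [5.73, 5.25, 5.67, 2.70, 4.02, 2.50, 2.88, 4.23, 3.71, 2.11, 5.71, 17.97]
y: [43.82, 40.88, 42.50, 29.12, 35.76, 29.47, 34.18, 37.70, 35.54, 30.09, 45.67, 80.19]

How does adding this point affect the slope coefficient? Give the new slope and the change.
New slope β₁ = 3.2153 versus 4.1299 before: a change of -0.9146 (-22.1%).

x = 17.97 lies well outside the original x-range [2.11, 5.73] (x̄ ≈ 4.05), so this observation has high leverage and can move the slope substantially.

Step 1: Update the sums with the new point (n goes from 11 to 12)
Σx  = 44.51 + 17.97 = 62.48
Σy  = 404.73 + 80.19 = 484.92
Σx² = 199.2523 + 17.97² = 199.2523 + 322.9209 = 522.1732
Σxy = 1716.7662 + 17.97×80.19 = 1716.7662 + 1441.0143 = 3157.7805

Step 2: Recompute the slope with b₁ = (nΣxy − ΣxΣy) / (nΣx² − (Σx)²)
Numerator   = 12×3157.7805 − 62.48×484.92 = 37893.3660 − 30297.8016 = 7595.5644
Denominator = 12×522.1732 − 62.48² = 6266.0784 − 3903.7504 = 2362.3280
b₁(new) = 7595.5644 / 2362.3280 = 3.2153

(Same formula on the original sums: (11×1716.7662 − 44.51×404.73) / (11×199.2523 − 44.51²) = 869.8959 / 210.6352 = 4.1299, matching the given fit.)

Step 3: Change in slope
Δβ₁ = 3.2153 − 4.1299 = -0.9146
Relative change = -0.9146 / 4.1299 × 100% = -22.1%
→ the slope decreases when the point is added.

A high-leverage point only changes the slope if it is off the original line; here y = 80.19 is below the original trend, so the slope decreases.
In practice: examine leverage (hᵢ) and Cook's distance rather than deleting it automatically; refit with and without it and report both if conclusions differ.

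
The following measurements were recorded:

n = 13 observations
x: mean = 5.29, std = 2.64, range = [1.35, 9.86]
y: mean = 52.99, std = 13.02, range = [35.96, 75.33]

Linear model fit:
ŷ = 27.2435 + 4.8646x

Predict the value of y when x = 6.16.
ŷ = 57.2094

x = 6.16 lies inside the observed range [1.35, 9.86], so the fitted equation applies directly:

ŷ = 27.2435 + 4.8646 × 6.16
ŷ = 27.2435 + 29.9659
ŷ = 57.2094

This is the fitted mean response at that x — an individual observation would come with a wider prediction interval.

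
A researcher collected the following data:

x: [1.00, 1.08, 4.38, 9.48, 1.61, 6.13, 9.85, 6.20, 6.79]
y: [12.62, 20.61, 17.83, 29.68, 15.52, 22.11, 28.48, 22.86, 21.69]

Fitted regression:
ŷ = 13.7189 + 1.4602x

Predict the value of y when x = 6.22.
ŷ = 22.8013

Plug x = 6.22 into the fitted line:

ŷ = 13.7189 + 1.4602 × 6.22
ŷ = 13.7189 + 9.0824
ŷ = 22.8013

This is a point prediction; actual observations scatter around it by roughly the residual standard deviation.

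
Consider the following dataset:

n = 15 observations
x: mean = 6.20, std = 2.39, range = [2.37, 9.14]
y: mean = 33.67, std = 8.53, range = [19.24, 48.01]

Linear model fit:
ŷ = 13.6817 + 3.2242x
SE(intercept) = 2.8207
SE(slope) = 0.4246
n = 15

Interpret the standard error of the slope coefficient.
The slope 3.2242 is pinned down to within about ±0.4246 (one SE) by these data — relative uncertainty 13.2%, i.e. precise.

SE(β̂₁) = s / √Sxx, where s is the residual standard deviation and Sxx = Σ(x − x̄)². It is the yardstick for how far β̂₁ = 3.2242 could plausibly be from the true slope.

Relative precision:
- SE / |β̂₁| = 0.4246 / 3.2242 = 13.2%
- Rule of thumb (under 20%: precise; 20% to under 50%: moderately precise; 50% or more: imprecise) → precise

Link to interval estimation: a confidence interval for β₁ is β̂₁ ± t* × 0.4246, so SE sets the half-width per unit of t*.

What drives SE(β̂₁): more residual scatter → larger SE.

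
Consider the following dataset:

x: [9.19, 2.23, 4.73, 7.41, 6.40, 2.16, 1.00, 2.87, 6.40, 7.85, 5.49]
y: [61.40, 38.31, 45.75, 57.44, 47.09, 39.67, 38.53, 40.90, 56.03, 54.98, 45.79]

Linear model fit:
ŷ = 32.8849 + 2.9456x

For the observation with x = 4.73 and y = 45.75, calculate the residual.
Residual = -1.0676

The residual is the difference between the actual value and the predicted value:

Residual = y - ŷ

Step 1: Calculate predicted value
ŷ = 32.8849 + 2.9456 × 4.73
ŷ = 46.8176

Step 2: Calculate residual
Residual = 45.75 - 46.8176
Residual = -1.0676

The residual is negative, so the observed y = 45.75 sits below the regression line (the line overestimates it by 1.0676).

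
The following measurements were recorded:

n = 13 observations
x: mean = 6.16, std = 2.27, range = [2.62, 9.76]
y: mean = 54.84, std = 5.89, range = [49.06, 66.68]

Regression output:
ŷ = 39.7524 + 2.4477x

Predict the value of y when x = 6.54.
ŷ = 55.7604

To predict y for x = 6.54, substitute into the regression equation:

ŷ = 39.7524 + 2.4477 × 6.54
ŷ = 39.7524 + 16.0080
ŷ = 55.7604

This is a point prediction; actual observations scatter around it by roughly the residual standard deviation.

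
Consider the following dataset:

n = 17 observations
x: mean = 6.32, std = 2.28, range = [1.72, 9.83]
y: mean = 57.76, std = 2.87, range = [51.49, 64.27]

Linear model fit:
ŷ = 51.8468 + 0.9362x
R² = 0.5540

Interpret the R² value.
The model explains 55.40% of the variance in y (R² = 0.5540), leaving 44.60% unexplained; the fit is moderate.

R² = 1 − SS_res/SS_tot compares the residual scatter to the total scatter of y about its mean.

Here R² = 0.5540:
- Explained: 55.40% of the variation in y
- Unexplained (residual): 100% − 55.40% = 44.60%
- Rule of thumb (below 0.3 weak; 0.3 to below 0.7 moderate; 0.7 and above strong) → moderate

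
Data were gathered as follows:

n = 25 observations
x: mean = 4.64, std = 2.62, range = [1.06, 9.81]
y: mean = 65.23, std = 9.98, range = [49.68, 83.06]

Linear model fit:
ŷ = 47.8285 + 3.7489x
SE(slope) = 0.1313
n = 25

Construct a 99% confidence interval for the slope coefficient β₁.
The 99% CI for β₁ is (3.3803, 4.1175)

Confidence interval for the slope:

The 99% CI for β₁ is: β̂₁ ± t*(α/2, n-2) × SE(β̂₁)

Step 1: Find critical t-value
- Confidence level = 0.99
- Degrees of freedom = n - 2 = 25 - 2 = 23
- t*(α/2, 23) = 2.8073

Step 2: Calculate margin of error
Margin = 2.8073 × 0.1313 = 0.3686

Step 3: Construct interval
CI = 3.7489 ± 0.3686
CI = (3.3803, 4.1175)

Interpretation: intervals built this way capture the true β₁ in 99% of repeated samples; here the plausible range for the per-unit effect of x on y is 3.3803 to 4.1175.
The interval does not include 0, suggesting a significant linear relationship.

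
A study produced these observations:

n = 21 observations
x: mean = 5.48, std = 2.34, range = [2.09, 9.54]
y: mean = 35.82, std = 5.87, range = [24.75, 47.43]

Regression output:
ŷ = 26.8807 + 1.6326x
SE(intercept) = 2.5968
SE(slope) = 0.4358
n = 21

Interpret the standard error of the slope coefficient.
The slope 1.6326 is pinned down to within about ±0.4358 (one SE) by these data — relative uncertainty 26.7%, i.e. moderately precise.

SE(β̂₁) = 0.4358 says: if we drew many samples of n = 21 from the same population and refit each time, the fitted slopes would scatter with a standard deviation of roughly 0.4358 around the true β₁.

Relative precision:
- SE / |β̂₁| = 0.4358 / 1.6326 = 26.7%
- Rule of thumb (under 20%: precise; 20% to under 50%: moderately precise; 50% or more: imprecise) → moderately precise

Link to the t-test: t = β̂₁ / SE(β̂₁) = 1.6326 / 0.4358 = 3.7462, the statistic for H₀: β₁ = 0.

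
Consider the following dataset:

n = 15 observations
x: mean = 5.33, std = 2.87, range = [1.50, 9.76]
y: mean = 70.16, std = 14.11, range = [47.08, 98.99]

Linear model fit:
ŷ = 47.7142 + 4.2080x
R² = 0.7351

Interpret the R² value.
R² = 0.7351 means 73.51% of the variation in y is explained by the linear relationship with x. This indicates a strong fit.

R² = 1 − SS_res/SS_tot compares the residual scatter to the total scatter of y about its mean.

Here R² = 0.7351:
- Explained: 73.51% of the variation in y
- Unexplained (residual): 100% − 73.51% = 26.49%
- Rule of thumb (below 0.3 weak; 0.3 to below 0.7 moderate; 0.7 and above strong) → strong

Equivalently, for simple linear regression R² = r², so |r| = √0.7351 ≈ 0.8574.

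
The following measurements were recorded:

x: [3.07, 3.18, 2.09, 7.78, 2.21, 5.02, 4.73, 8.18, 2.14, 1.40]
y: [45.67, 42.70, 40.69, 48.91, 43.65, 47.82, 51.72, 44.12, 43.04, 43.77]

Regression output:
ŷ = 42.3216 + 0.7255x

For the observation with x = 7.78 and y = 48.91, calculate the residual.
Residual = 0.9440

The residual is the difference between the actual value and the predicted value:

Residual = y - ŷ

Step 1: Calculate predicted value
ŷ = 42.3216 + 0.7255 × 7.78
ŷ = 47.9660

Step 2: Calculate residual
Residual = 48.91 - 47.9660
Residual = 0.9440

The residual is positive, so the observed y = 48.91 sits above the regression line (the line underestimates it by 0.9440).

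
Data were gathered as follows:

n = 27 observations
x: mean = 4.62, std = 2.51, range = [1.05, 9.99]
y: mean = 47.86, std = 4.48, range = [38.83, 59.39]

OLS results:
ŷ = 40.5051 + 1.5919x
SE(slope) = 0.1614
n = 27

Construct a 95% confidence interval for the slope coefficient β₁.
The 95% CI for β₁ is (1.2595, 1.9243)

Confidence interval for the slope:

The 95% CI for β₁ is: β̂₁ ± t*(α/2, n-2) × SE(β̂₁)

Step 1: Find critical t-value
- Confidence level = 0.95
- Degrees of freedom = n - 2 = 27 - 2 = 25
- t*(α/2, 25) = 2.0595

Step 2: Calculate margin of error
Margin = 2.0595 × 0.1614 = 0.3324

Step 3: Construct interval
CI = 1.5919 ± 0.3324
CI = (1.2595, 1.9243)

Interpretation: each one-unit increase in x is associated with a change in mean y of between 1.2595 and 1.9243, with 95% confidence.
Both endpoints are positive, so the data support a genuinely positive slope at this confidence level.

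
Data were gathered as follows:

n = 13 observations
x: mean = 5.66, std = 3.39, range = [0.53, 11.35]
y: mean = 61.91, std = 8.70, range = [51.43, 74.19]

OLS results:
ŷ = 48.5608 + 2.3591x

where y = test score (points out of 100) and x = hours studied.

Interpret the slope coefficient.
On average, test score is about 2.3591 points higher for every extra hour of study time.

β₁ = 2.3591 is the change in predicted test score (points) per additional hour of study time.

Interpretation:
- Study time up by 1 hour → predicted test score increases by 2.3591 points
- The effect is assumed constant over the observed range of x (linearity)

The intercept β₀ = 48.5608 is the predicted test score when study time = 0; since the smallest observed x is 0.53, this is an extrapolation and mainly anchors the line.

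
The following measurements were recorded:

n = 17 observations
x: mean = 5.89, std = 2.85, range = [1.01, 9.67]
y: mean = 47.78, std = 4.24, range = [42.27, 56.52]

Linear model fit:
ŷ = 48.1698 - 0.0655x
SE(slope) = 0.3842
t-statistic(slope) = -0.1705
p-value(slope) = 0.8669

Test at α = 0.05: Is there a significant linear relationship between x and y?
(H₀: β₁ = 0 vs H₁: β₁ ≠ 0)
p-value = 0.8669 ≥ α = 0.05, so we fail to reject H₀. The relationship is not significant.

Hypothesis test for the slope coefficient:

H₀: β₁ = 0 (no linear relationship)
H₁: β₁ ≠ 0 (linear relationship exists)

Test statistic: t = β̂₁ / SE(β̂₁) = -0.0655 / 0.3842 = -0.1705

The p-value (0.8669) is the probability, under H₀, of a t-statistic at least as extreme as |t| = 0.1705 (two-sided, df = n − 2 = 15).

Decision rule: reject H₀ if p-value < α.
p-value = 0.8669 ≥ α = 0.05 → fail to reject H₀.

Conclusion: the linear association between x and y is not significant at the 5% level.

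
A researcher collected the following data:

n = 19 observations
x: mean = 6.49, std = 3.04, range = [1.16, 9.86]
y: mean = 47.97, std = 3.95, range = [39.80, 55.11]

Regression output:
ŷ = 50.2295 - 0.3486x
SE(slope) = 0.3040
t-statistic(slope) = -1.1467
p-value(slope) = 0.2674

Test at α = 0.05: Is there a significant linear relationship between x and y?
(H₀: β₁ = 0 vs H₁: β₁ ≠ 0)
p-value = 0.2674 ≥ α = 0.05, so we fail to reject H₀. The relationship is not significant.

Hypothesis test for the slope coefficient:

H₀: β₁ = 0 (no linear relationship)
H₁: β₁ ≠ 0 (linear relationship exists)

Test statistic: t = β̂₁ / SE(β̂₁) = -0.3486 / 0.3040 = -1.1467

p = 0.2674: how often a slope estimate this far from 0 (in SE units) would arise by chance if β₁ were truly 0.

Decision rule: reject H₀ if p-value < α.
p-value = 0.2674 ≥ α = 0.05 → fail to reject H₀.

Conclusion: the linear association between x and y is not significant at the 5% level.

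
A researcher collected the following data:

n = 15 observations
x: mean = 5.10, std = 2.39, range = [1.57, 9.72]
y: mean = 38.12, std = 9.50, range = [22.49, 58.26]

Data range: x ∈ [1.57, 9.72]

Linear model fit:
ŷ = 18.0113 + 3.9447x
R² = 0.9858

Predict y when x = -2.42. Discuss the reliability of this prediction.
The equation gives ŷ = 8.4651; however x = -2.42 is 3.99 units below the observed range, so this extrapolated value should not be trusted.

Prediction calculation:
ŷ = 18.0113 + 3.9447 × (-2.42)
ŷ = 8.4651

Reliability:
- Data range: x ∈ [1.57, 9.72]
- Prediction point: x = -2.42 is 3.99 units below the observed range → this is EXTRAPOLATION, not interpolation

Why that matters here:
- R² describes fit only over the sampled x values; it says nothing about behaviour beyond them
- There are no observations near this x to validate the fitted line there

The R² = 0.9858 only validates the fit within [1.57, 9.72]; treat ŷ = 8.4651 with caution.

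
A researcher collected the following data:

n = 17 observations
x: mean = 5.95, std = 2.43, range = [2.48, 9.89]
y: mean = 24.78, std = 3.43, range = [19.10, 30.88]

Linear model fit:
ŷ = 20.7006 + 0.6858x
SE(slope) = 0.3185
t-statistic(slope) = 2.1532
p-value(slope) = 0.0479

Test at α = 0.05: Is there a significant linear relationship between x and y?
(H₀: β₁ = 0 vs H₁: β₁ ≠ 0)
Since p-value = 0.0479 < α = 0.05, reject H₀ — the slope is significantly different from 0.

Hypothesis test for the slope coefficient:

H₀: β₁ = 0 (no linear relationship)
H₁: β₁ ≠ 0 (linear relationship exists)

Test statistic: t = β̂₁ / SE(β̂₁) = 0.6858 / 0.3185 = 2.1532

p = 0.0479: how often a slope estimate this far from 0 (in SE units) would arise by chance if β₁ were truly 0.

Decision rule: reject H₀ if p-value < α.
p-value = 0.0479 < α = 0.05 → reject H₀.

At α = 0.05 the data do provide convincing evidence of a nonzero slope.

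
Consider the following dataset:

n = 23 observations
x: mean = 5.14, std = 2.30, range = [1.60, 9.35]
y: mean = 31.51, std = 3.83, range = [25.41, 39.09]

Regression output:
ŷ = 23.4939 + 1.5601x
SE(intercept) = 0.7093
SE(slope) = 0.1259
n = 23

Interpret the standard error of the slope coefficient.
SE(slope) = 0.1259 measures the uncertainty in the estimated slope. The coefficient is estimated precisely (SE/|β̂₁| = 8.1%).

SE(β̂₁) = 0.1259 says: if we drew many samples of n = 23 from the same population and refit each time, the fitted slopes would scatter with a standard deviation of roughly 0.1259 around the true β₁.

Relative precision:
- SE / |β̂₁| = 0.1259 / 1.5601 = 8.1%
- Rule of thumb (under 20%: precise; 20% to under 50%: moderately precise; 50% or more: imprecise) → precise

Link to the t-test: t = β̂₁ / SE(β̂₁) = 1.5601 / 0.1259 = 12.3916, the statistic for H₀: β₁ = 0.

What drives SE(β̂₁): more residual scatter → larger SE; wider spread of x values → smaller SE; larger n (here n = 23) → smaller SE.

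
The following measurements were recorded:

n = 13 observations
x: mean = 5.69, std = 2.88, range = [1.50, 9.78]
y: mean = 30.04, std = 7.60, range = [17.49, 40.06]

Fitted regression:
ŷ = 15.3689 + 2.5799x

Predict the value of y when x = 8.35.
ŷ = 36.9111

To predict y for x = 8.35, substitute into the regression equation:

ŷ = 15.3689 + 2.5799 × 8.35
ŷ = 15.3689 + 21.5422
ŷ = 36.9111

This is a point prediction; actual observations scatter around it by roughly the residual standard deviation.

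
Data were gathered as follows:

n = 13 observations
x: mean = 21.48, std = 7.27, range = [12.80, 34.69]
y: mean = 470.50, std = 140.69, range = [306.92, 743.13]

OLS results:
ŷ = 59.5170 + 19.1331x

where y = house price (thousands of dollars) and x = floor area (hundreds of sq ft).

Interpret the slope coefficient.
On average, house price is about 19.1331 thousand dollars higher for every extra hundred sq ft of floor area.

β₁ = 19.1331 is the change in predicted house price (thousand dollars) per additional hundred sq ft of floor area.

Interpretation:
- Floor area up by 1 hundred sq ft → predicted house price increases by 19.1331 thousand dollars
- The effect is assumed constant over the observed range of x (linearity)
- The slope describes association in these data, not necessarily a causal effect

The intercept β₀ = 59.5170 is the predicted house price when floor area = 0; since the smallest observed x is 12.80, this is an extrapolation and mainly anchors the line.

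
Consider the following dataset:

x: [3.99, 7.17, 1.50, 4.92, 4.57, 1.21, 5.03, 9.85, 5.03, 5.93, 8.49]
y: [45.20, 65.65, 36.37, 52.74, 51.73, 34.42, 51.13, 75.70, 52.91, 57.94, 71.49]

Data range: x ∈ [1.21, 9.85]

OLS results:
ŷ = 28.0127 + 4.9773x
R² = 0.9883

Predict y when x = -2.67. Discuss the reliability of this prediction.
ŷ = 14.7233 (extrapolation — x = -2.67 lies outside [1.21, 9.85], so reliability is low).

Prediction calculation:
ŷ = 28.0127 + 4.9773 × (-2.67)
ŷ = 14.7233

Reliability:
- Data range: x ∈ [1.21, 9.85]
- Prediction point: x = -2.67 is 3.88 units below the observed range → this is EXTRAPOLATION, not interpolation

Why that matters here:
- Real relationships often flatten, saturate, or turn nonlinear at extremes
- There are no observations near this x to validate the fitted line there
- The linear relationship may not hold outside the observed range

Report the number if required, but flag clearly that it is an extrapolation.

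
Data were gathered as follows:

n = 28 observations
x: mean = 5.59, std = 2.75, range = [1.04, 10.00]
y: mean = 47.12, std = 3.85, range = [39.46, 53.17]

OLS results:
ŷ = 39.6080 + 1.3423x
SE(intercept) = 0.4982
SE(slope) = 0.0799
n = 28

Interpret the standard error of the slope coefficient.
SE(slope) = 0.0799 measures the uncertainty in the estimated slope. The coefficient is estimated precisely (SE/|β̂₁| = 6.0%).

SE(β̂₁) = s / √Sxx, where s is the residual standard deviation and Sxx = Σ(x − x̄)². It is the yardstick for how far β̂₁ = 1.3423 could plausibly be from the true slope.

Relative precision:
- SE / |β̂₁| = 0.0799 / 1.3423 = 6.0%
- Rule of thumb (under 20%: precise; 20% to under 50%: moderately precise; 50% or more: imprecise) → precise

Rough 95% range (±2 SE): 1.3423 ± 0.1598 → (1.1825, 1.5021).

What drives SE(β̂₁): wider spread of x values → smaller SE.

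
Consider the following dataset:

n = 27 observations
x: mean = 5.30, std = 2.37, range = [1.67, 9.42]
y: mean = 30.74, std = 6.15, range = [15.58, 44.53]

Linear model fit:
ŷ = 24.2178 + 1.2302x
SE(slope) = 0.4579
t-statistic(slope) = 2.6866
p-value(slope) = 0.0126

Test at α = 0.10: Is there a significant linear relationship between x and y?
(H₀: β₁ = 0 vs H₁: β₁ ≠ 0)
p-value = 0.0126 < α = 0.10, so we reject H₀. The relationship is significant.

Hypothesis test for the slope coefficient:

H₀: β₁ = 0 (no linear relationship)
H₁: β₁ ≠ 0 (linear relationship exists)

Test statistic: t = β̂₁ / SE(β̂₁) = 1.2302 / 0.4579 = 2.6866

p = 0.0126: how often a slope estimate this far from 0 (in SE units) would arise by chance if β₁ were truly 0.

Decision rule: reject H₀ if p-value < α.
p-value = 0.0126 < α = 0.10 → reject H₀.

At α = 0.10 the data do provide convincing evidence of a nonzero slope.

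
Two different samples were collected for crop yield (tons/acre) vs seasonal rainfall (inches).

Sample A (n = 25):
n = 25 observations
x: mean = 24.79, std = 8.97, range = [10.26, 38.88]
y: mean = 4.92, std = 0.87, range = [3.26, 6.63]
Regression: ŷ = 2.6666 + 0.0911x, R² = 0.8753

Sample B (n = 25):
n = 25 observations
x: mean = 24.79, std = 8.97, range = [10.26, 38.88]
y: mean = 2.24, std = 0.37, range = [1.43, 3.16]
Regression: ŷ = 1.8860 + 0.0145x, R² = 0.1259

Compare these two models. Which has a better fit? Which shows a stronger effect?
Model A has the better fit (R² = 0.8753 vs 0.1259). Model A shows the stronger effect (|β₁| = 0.0911 vs 0.0145).

Model Comparison:

Fit — compare R²:
- Model A: R² = 0.8753 → 87.53% of variance in crop yield explained
- Model B: R² = 0.1259 → 12.59% of variance in crop yield explained
- 0.8753 > 0.1259 → Model A has the better fit

Which has the larger per-inch effect? (|β₁|)
- Model A: β₁ = 0.0911 → predicted crop yield rises 0.0911 tons/acre per additional inch of rainfall
- Model B: β₁ = 0.0145 → predicted crop yield rises 0.0145 tons/acre per additional inch of rainfall
- |0.0911| > |0.0145| → Model A shows the stronger marginal effect

Notes:
- A steeper slope doesn't make a better model if the scatter around the line is large.
- The two samples could reflect different populations, time periods, or measurement quality.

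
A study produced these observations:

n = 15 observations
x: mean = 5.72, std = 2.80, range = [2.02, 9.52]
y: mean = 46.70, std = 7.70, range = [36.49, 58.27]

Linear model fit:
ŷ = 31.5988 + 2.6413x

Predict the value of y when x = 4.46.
ŷ = 43.3790

Plug x = 4.46 into the fitted line:

ŷ = 31.5988 + 2.6413 × 4.46
ŷ = 31.5988 + 11.7802
ŷ = 43.3790

This is a point prediction; actual observations scatter around it by roughly the residual standard deviation.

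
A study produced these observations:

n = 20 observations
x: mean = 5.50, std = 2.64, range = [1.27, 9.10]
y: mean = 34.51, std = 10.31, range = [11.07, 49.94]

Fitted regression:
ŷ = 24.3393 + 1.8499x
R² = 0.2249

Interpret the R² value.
The model explains 22.49% of the variance in y (R² = 0.2249), leaving 77.51% unexplained; the fit is weak.

R² (coefficient of determination) measures the proportion of variance in y explained by the regression model.

Here R² = 0.2249:
- Explained: 22.49% of the variation in y
- Unexplained (residual): 100% − 22.49% = 77.51%
- Rule of thumb (below 0.3 weak; 0.3 to below 0.7 moderate; 0.7 and above strong) → weak

Note: R² says nothing about causation, and a high R² does not by itself mean the linear form is appropriate — check the residuals.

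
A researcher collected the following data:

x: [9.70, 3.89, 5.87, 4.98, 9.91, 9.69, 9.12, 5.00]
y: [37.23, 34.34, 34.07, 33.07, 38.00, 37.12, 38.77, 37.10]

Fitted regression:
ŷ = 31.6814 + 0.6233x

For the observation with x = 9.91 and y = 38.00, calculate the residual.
Residual = 0.1417

The residual is the difference between the actual value and the predicted value:

Residual = y - ŷ

Step 1: Calculate predicted value
ŷ = 31.6814 + 0.6233 × 9.91
ŷ = 37.8583

Step 2: Calculate residual
Residual = 38.00 - 37.8583
Residual = 0.1417

Sign check: y > ŷ, so the point is above the line and the fit underestimates here.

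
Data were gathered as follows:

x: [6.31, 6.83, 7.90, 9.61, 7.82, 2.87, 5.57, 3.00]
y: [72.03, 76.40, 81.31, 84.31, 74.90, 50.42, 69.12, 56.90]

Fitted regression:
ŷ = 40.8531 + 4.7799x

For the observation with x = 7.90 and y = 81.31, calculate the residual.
Residual = 2.6957

The residual is the difference between the actual value and the predicted value:

Residual = y - ŷ

Step 1: Calculate predicted value
ŷ = 40.8531 + 4.7799 × 7.90
ŷ = 78.6143

Step 2: Calculate residual
Residual = 81.31 - 78.6143
Residual = 2.6957

The residual is positive, so the observed y = 81.31 sits above the regression line (the line underestimates it by 2.6957).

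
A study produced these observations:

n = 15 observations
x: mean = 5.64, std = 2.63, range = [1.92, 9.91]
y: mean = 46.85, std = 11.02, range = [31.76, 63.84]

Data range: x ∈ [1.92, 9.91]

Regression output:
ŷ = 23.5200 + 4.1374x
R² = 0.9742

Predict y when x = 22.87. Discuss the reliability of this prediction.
ŷ = 118.1423 (extrapolation — x = 22.87 lies outside [1.92, 9.91], so reliability is low).

Prediction calculation:
ŷ = 23.5200 + 4.1374 × 22.87
ŷ = 118.1423

Reliability:
- Data range: x ∈ [1.92, 9.91]
- Prediction point: x = 22.87 is 12.96 units above the observed range → this is EXTRAPOLATION, not interpolation

Why that matters here:
- There are no observations near this x to validate the fitted line there
- R² describes fit only over the sampled x values; it says nothing about behaviour beyond them

Report the number if required, but flag clearly that it is an extrapolation.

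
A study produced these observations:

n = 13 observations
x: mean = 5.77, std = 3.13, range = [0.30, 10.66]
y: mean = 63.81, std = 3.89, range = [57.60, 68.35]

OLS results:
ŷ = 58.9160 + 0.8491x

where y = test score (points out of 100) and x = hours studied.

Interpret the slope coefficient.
On average, test score is about 0.8491 points higher for every extra hour of study time.

The slope β₁ = 0.8491 gives the rate at which the fitted test score changes with study time.

Interpretation:
- Study time up by 1 hour → predicted test score increases by 0.8491 points
- This is a linear approximation: the same per-unit change is assumed across the whole observed x range
- The sign (+) gives the direction; the magnitude 0.8491 gives the size of the effect per hour

The intercept β₀ = 58.9160 is the predicted test score when study time = 0.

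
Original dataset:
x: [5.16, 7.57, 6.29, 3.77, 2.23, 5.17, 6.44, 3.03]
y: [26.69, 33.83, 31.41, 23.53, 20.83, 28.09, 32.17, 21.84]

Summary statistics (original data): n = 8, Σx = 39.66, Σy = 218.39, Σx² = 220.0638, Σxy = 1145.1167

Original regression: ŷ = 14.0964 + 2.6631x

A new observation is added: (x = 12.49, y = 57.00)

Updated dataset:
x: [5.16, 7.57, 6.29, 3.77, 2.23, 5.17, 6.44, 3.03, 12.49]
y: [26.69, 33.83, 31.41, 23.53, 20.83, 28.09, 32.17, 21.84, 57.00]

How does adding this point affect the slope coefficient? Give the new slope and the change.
Adding the point moves β₁ from 2.6631 to 3.5368, i.e. it increases by 0.8737 (+32.8%).

The new point has HIGH LEVERAGE: x = 12.49 is far from the original mean x̄ = 39.66/8 ≈ 4.96 (original range [2.23, 7.57]).

Step 1: Update the sums with the new point (n goes from 8 to 9)
Σx  = 39.66 + 12.49 = 52.15
Σy  = 218.39 + 57.00 = 275.39
Σx² = 220.0638 + 12.49² = 220.0638 + 156.0001 = 376.0639
Σxy = 1145.1167 + 12.49×57.00 = 1145.1167 + 711.9300 = 1857.0467

Step 2: Recompute the slope with b₁ = (nΣxy − ΣxΣy) / (nΣx² − (Σx)²)
Numerator   = 9×1857.0467 − 52.15×275.39 = 16713.4203 − 14361.5885 = 2351.8318
Denominator = 9×376.0639 − 52.15² = 3384.5751 − 2719.6225 = 664.9526
b₁(new) = 2351.8318 / 664.9526 = 3.5368

(Same formula on the original sums: (8×1145.1167 − 39.66×218.39) / (8×220.0638 − 39.66²) = 499.5862 / 187.5948 = 2.6631, matching the given fit.)

Step 3: Change in slope
Δβ₁ = 3.5368 − 2.6631 = +0.8737
Relative change = +0.8737 / 2.6631 × 100% = +32.8%
→ the slope increases when the point is added.

Because the point sits above the extension of the original line at a high-leverage x, it tilts the fit up.
In practice: examine leverage (hᵢ) and Cook's distance rather than deleting it automatically; check such a point for data-entry or measurement error.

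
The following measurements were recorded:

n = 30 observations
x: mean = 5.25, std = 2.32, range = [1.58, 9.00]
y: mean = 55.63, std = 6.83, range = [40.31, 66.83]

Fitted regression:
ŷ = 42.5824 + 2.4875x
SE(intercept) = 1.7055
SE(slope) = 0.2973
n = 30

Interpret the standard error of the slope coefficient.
The slope 2.4875 is pinned down to within about ±0.2973 (one SE) by these data — relative uncertainty 12.0%, i.e. precise.

What SE measures:
- The standard error quantifies the sampling variability of the coefficient estimate
- It is the estimated standard deviation of β̂₁ across hypothetical repeated samples of the same size
- Smaller SE → more precise estimate

Relative precision:
- SE / |β̂₁| = 0.2973 / 2.4875 = 12.0%
- Rule of thumb (under 20%: precise; 20% to under 50%: moderately precise; 50% or more: imprecise) → precise

Link to interval estimation: a confidence interval for β₁ is β̂₁ ± t* × 0.2973, so SE sets the half-width per unit of t*.

What drives SE(β̂₁): wider spread of x values → smaller SE.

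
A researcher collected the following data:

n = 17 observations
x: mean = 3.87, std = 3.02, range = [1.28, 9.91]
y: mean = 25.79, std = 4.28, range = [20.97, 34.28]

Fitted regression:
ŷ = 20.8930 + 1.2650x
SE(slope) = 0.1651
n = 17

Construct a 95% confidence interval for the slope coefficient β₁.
The 95% CI for β₁ is (0.9131, 1.6169)

Confidence interval for the slope:

The 95% CI for β₁ is: β̂₁ ± t*(α/2, n-2) × SE(β̂₁)

Step 1: Find critical t-value
- Confidence level = 0.95
- Degrees of freedom = n - 2 = 17 - 2 = 15
- t*(α/2, 15) = 2.1314

Step 2: Calculate margin of error
Margin = 2.1314 × 0.1651 = 0.3519

Step 3: Construct interval
CI = 1.2650 ± 0.3519
CI = (0.9131, 1.6169)

Interpretation: intervals built this way capture the true β₁ in 95% of repeated samples; here the plausible range for the per-unit effect of x on y is 0.9131 to 1.6169.
Since 0 is outside the interval, a two-sided test at α = 0.05 would reject H₀: β₁ = 0.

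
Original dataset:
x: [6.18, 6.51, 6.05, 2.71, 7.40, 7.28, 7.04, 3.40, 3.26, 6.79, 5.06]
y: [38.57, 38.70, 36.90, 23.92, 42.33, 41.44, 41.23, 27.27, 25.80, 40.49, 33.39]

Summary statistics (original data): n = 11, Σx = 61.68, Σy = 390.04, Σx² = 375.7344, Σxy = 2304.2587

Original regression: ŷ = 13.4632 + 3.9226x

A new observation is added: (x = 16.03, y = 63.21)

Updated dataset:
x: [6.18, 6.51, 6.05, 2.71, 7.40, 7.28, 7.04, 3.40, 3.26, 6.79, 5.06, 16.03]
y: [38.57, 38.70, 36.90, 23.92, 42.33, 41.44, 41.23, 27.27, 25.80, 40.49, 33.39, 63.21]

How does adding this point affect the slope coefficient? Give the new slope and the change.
New slope β₁ = 2.9534 versus 3.9226 before: a change of -0.9692 (-24.7%).

x = 16.03 lies well outside the original x-range [2.71, 7.40] (x̄ ≈ 5.61), so this observation has high leverage and can move the slope substantially.

Step 1: Update the sums with the new point (n goes from 11 to 12)
Σx  = 61.68 + 16.03 = 77.71
Σy  = 390.04 + 63.21 = 453.25
Σx² = 375.7344 + 16.03² = 375.7344 + 256.9609 = 632.6953
Σxy = 2304.2587 + 16.03×63.21 = 2304.2587 + 1013.2563 = 3317.5150

Step 2: Recompute the slope with b₁ = (nΣxy − ΣxΣy) / (nΣx² − (Σx)²)
Numerator   = 12×3317.5150 − 77.71×453.25 = 39810.1800 − 35222.0575 = 4588.1225
Denominator = 12×632.6953 − 77.71² = 7592.3436 − 6038.8441 = 1553.4995
b₁(new) = 4588.1225 / 1553.4995 = 2.9534

(Same formula on the original sums: (11×2304.2587 − 61.68×390.04) / (11×375.7344 − 61.68²) = 1289.1785 / 328.6560 = 3.9226, matching the given fit.)

Step 3: Change in slope
Δβ₁ = 2.9534 − 3.9226 = -0.9692
Relative change = -0.9692 / 3.9226 × 100% = -24.7%
→ the slope decreases when the point is added.

Because the point sits below the extension of the original line at a high-leverage x, it tilts the fit down.
In practice: examine leverage (hᵢ) and Cook's distance rather than deleting it automatically.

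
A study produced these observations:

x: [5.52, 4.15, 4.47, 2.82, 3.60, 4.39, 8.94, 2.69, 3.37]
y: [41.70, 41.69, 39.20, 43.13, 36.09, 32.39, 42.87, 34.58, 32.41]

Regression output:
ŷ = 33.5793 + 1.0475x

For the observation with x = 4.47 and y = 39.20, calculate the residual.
Residual = 0.9384

The residual is the difference between the actual value and the predicted value:

Residual = y - ŷ

Step 1: Calculate predicted value
ŷ = 33.5793 + 1.0475 × 4.47
ŷ = 38.2616

Step 2: Calculate residual
Residual = 39.20 - 38.2616
Residual = 0.9384

Interpretation: the model underestimates the actual value by 0.9384 at this point (positive residual → observation lies above the fitted line).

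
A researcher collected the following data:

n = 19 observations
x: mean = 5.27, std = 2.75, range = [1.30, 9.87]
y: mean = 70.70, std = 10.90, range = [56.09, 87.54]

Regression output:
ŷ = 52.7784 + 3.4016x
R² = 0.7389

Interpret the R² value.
About 73.89% of the variability in y is accounted for by the regression on x (R² = 0.7389) — a strong linear fit.

The coefficient of determination R² is the fraction of the total variation in y that the fitted line accounts for.

Here R² = 0.7389:
- Explained: 73.89% of the variation in y
- Unexplained (residual): 100% − 73.89% = 26.11%
- Rule of thumb (below 0.3 weak; 0.3 to below 0.7 moderate; 0.7 and above strong) → strong

Equivalently, for simple linear regression R² = r², so |r| = √0.7389 ≈ 0.8596.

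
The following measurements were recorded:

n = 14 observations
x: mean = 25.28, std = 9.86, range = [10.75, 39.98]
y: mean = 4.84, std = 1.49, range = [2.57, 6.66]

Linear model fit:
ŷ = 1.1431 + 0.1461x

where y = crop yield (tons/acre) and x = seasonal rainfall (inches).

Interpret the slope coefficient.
An increase of one inch in rainfall is associated with a 0.1461 tons/acre increase in predicted crop yield.

The slope β₁ = 0.1461 gives the rate at which the fitted crop yield changes with rainfall.

Interpretation:
- Rainfall up by 1 inch → predicted crop yield increases by 0.1461 tons/acre
- This is a linear approximation: the same per-unit change is assumed across the whole observed x range
- The sign (+) gives the direction; the magnitude 0.1461 gives the size of the effect per inch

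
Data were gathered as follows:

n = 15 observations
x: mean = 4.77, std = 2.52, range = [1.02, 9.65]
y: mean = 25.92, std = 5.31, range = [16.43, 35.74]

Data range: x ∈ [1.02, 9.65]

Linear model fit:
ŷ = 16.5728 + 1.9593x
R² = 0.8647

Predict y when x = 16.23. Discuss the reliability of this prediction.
ŷ = 48.3722 (extrapolation — x = 16.23 lies outside [1.02, 9.65], so reliability is low).

Prediction calculation:
ŷ = 16.5728 + 1.9593 × 16.23
ŷ = 48.3722

Reliability:
- Data range: x ∈ [1.02, 9.65]
- Prediction point: x = 16.23 is 6.58 units above the observed range → this is EXTRAPOLATION, not interpolation

Why that matters here:
- The standard error of prediction grows with (x − x̄)², and x = 16.23 is far from x̄ = 4.77
- R² describes fit only over the sampled x values; it says nothing about behaviour beyond them
- The linear relationship may not hold outside the observed range

A defensible statement: 'if the linear trend continued to x = 16.23, y would be about 48.3722' — the premise is untested.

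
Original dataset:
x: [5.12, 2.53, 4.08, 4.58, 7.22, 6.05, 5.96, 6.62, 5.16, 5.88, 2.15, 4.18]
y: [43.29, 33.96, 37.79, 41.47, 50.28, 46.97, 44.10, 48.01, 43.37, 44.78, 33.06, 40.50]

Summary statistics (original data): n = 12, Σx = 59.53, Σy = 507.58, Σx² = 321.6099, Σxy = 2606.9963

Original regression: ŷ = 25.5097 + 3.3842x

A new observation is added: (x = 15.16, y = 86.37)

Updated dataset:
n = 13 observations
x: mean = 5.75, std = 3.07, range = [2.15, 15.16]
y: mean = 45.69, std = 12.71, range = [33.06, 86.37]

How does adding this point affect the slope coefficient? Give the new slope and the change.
New slope β₁ = 4.1197 versus 3.3842 before: a change of +0.7355 (+21.7%).

x = 15.16 lies well outside the original x-range [2.15, 7.22] (x̄ ≈ 4.96), so this observation has high leverage and can move the slope substantially.

Step 1: Update the sums with the new point (n goes from 12 to 13)
Σx  = 59.53 + 15.16 = 74.69
Σy  = 507.58 + 86.37 = 593.95
Σx² = 321.6099 + 15.16² = 321.6099 + 229.8256 = 551.4355
Σxy = 2606.9963 + 15.16×86.37 = 2606.9963 + 1309.3692 = 3916.3655

Step 2: Recompute the slope with b₁ = (nΣxy − ΣxΣy) / (nΣx² − (Σx)²)
Numerator   = 13×3916.3655 − 74.69×593.95 = 50912.7515 − 44362.1255 = 6550.6260
Denominator = 13×551.4355 − 74.69² = 7168.6615 − 5578.5961 = 1590.0654
b₁(new) = 6550.6260 / 1590.0654 = 4.1197

(Same formula on the original sums: (12×2606.9963 − 59.53×507.58) / (12×321.6099 − 59.53²) = 1067.7182 / 315.4979 = 3.3842, matching the given fit.)

Step 3: Change in slope
Δβ₁ = 4.1197 − 3.3842 = +0.7355
Relative change = +0.7355 / 3.3842 × 100% = +21.7%
→ the slope increases when the point is added.

Because the point sits above the extension of the original line at a high-leverage x, it tilts the fit up.
In practice: examine leverage (hᵢ) and Cook's distance rather than deleting it automatically; check such a point for data-entry or measurement error.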